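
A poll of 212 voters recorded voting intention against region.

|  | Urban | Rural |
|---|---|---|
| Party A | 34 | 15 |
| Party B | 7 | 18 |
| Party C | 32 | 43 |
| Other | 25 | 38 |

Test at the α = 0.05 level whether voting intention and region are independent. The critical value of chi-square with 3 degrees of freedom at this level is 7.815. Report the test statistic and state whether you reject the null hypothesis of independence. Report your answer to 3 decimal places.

Row totals: 49, 25, 75, 63. Column totals: 98, 114. Grand total N = 212.
Expected counts (row total × column total / N):
  Party A, Urban: 49×98/212 = 22.6509
  Party A, Rural: 49×114/212 = 26.3491
  Party B, Urban: 25×98/212 = 11.5566
  Party B, Rural: 25×114/212 = 13.4434
  Party C, Urban: 75×98/212 = 34.6698
  Party C, Rural: 75×114/212 = 40.3302
  Other, Urban: 63×98/212 = 29.1226
  Other, Rural: 63×114/212 = 33.8774
Contributions (O − E)²/E:
  (34 − 22.6509)²/22.6509 = 5.6864
  (15 − 26.3491)²/26.3491 = 4.8883
  (7 − 11.5566)²/11.5566 = 1.7966
  (18 − 13.4434)²/13.4434 = 1.5444
  (32 − 34.6698)²/34.6698 = 0.2056
  (43 − 40.3302)²/40.3302 = 0.1767
  (25 − 29.1226)²/29.1226 = 0.5836
  (38 − 33.8774)²/33.8774 = 0.5017
χ² = 5.6864 + 4.8883 + 1.7966 + 1.5444 + 0.2056 + 0.1767 + 0.5836 + 0.5017 = 15.383
df = (4−1)(2−1) = 3. Since 15.383 > 7.815, reject the null hypothesis of independence at α = 0.05.

15.383; reject H₀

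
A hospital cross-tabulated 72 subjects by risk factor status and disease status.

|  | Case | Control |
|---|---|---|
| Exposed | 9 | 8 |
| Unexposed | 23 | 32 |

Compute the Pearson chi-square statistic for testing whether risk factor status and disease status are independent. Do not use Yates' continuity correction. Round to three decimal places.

0.651

Row totals: 17, 55. Column totals: 32, 40. Grand total N = 72.
Expected counts (row total × column total / N):
  Exposed, Case: 17×32/72 = 7.5556
  Exposed, Control: 17×40/72 = 9.4444
  Unexposed, Case: 55×32/72 = 24.4444
  Unexposed, Control: 55×40/72 = 30.5556
Contributions (O − E)²/E:
  (9 − 7.5556)²/7.5556 = 0.2761
  (8 − 9.4444)²/9.4444 = 0.2209
  (23 − 24.4444)²/24.4444 = 0.0853
  (32 − 30.5556)²/30.5556 = 0.0683
χ² = 0.2761 + 0.2209 + 0.0853 + 0.0683 = 0.651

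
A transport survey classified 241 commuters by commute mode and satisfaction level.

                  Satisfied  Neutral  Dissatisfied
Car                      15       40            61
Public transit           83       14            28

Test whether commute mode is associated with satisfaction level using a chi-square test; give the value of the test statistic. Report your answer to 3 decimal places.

71.702

Row totals: 116, 125. Column totals: 98, 54, 89. Grand total N = 241.
Expected counts (row total × column total / N):
  Car, Satisfied: 116×98/241 = 47.1701
  Car, Neutral: 116×54/241 = 25.9917
  Car, Dissatisfied: 116×89/241 = 42.8382
  Public transit, Satisfied: 125×98/241 = 50.8299
  Public transit, Neutral: 125×54/241 = 28.0083
  Public transit, Dissatisfied: 125×89/241 = 46.1618
Contributions (O − E)²/E:
  (15 − 47.1701)²/47.1701 = 21.9401
  (40 − 25.9917)²/25.9917 = 7.5498
  (61 − 42.8382)²/42.8382 = 7.6999
  (83 − 50.8299)²/50.8299 = 20.3604
  (14 − 28.0083)²/28.0083 = 7.0062
  (28 − 46.1618)²/46.1618 = 7.1455
χ² = 21.9401 + 7.5498 + 7.6999 + 20.3604 + 7.0062 + 7.1455 = 71.702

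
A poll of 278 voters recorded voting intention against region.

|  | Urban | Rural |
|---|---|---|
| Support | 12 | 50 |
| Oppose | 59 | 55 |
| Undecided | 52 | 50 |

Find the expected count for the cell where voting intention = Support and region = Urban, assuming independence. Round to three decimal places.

27.432

Row total (Support) = 62; column total (Urban) = 123; grand total N = 278.
Expected count = (row total × column total) / N = 62 × 123 / 278 = 27.432.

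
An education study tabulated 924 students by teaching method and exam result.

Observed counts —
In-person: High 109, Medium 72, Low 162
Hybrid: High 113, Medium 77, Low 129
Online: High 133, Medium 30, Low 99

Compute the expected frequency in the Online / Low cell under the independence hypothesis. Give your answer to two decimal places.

110.58

Row total (Online) = 262; column total (Low) = 390; grand total N = 924.
Expected count = (row total × column total) / N = 262 × 390 / 924 = 110.58.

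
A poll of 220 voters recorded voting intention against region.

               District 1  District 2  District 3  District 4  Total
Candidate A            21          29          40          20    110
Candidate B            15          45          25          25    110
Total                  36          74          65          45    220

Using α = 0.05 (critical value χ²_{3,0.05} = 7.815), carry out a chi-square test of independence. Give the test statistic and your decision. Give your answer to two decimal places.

Grand total N = 220.
Expected counts (row total × column total / N):
  Candidate A, District 1: 110×36/220 = 18.000
  Candidate A, District 2: 110×74/220 = 37.000
  Candidate A, District 3: 110×65/220 = 32.500
  Candidate A, District 4: 110×45/220 = 22.500
  Candidate B, District 1: 110×36/220 = 18.000
  Candidate B, District 2: 110×74/220 = 37.000
  Candidate B, District 3: 110×65/220 = 32.500
  Candidate B, District 4: 110×45/220 = 22.500
Contributions (O − E)²/E:
  (21 − 18.000)²/18.000 = 0.5000
  (29 − 37.000)²/37.000 = 1.7297
  (40 − 32.500)²/32.500 = 1.7308
  (20 − 22.500)²/22.500 = 0.2778
  (15 − 18.000)²/18.000 = 0.5000
  (45 − 37.000)²/37.000 = 1.7297
  (25 − 32.500)²/32.500 = 1.7308
  (25 − 22.500)²/22.500 = 0.2778
χ² = 0.5000 + 1.7297 + 1.7308 + 0.2778 + 0.5000 + 1.7297 + 1.7308 + 0.2778 = 8.48
df = (2−1)(4−1) = 3. Since 8.48 > 7.815, reject the null hypothesis of independence at α = 0.05.

8.48; reject H₀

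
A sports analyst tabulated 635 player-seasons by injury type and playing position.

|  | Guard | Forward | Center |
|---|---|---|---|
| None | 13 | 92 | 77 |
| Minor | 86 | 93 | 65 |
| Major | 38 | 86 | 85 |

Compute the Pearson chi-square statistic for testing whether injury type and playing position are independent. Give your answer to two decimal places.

Row totals: 182, 244, 209. Column totals: 137, 271, 227. Grand total N = 635.
Expected counts (row total × column total / N):
  None, Guard: 182×137/635 = 39.266
  None, Forward: 182×271/635 = 77.672
  None, Center: 182×227/635 = 65.061
  Minor, Guard: 244×137/635 = 52.643
  Minor, Forward: 244×271/635 = 104.132
  Minor, Center: 244×227/635 = 87.225
  Major, Guard: 209×137/635 = 45.091
  Major, Forward: 209×271/635 = 89.195
  Major, Center: 209×227/635 = 74.713
Contributions (O − E)²/E:
  (13 − 39.266)²/39.266 = 17.5700
  (92 − 77.672)²/77.672 = 2.6431
  (77 − 65.061)²/65.061 = 2.1909
  (86 − 52.643)²/52.643 = 21.1365
  (93 − 104.132)²/104.132 = 1.1900
  (65 − 87.225)²/87.225 = 5.6629
  (38 − 45.091)²/45.091 = 1.1151
  (86 − 89.195)²/89.195 = 0.1144
  (85 − 74.713)²/74.713 = 1.4164
χ² = 17.5700 + 2.6431 + 2.1909 + 21.1365 + 1.1900 + 5.6629 + 1.1151 + 0.1144 + 1.4164 = 53.04

53.04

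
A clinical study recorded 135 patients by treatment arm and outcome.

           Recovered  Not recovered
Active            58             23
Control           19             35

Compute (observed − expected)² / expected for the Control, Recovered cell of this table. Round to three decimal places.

4.521

Row total (Control) = 54; column total (Recovered) = 77; N = 135.
Expected count E = 54 × 77 / 135 = 30.8000.
Contribution = (O − E)²/E = (19 − 30.8000)² / 30.8000 = 4.521.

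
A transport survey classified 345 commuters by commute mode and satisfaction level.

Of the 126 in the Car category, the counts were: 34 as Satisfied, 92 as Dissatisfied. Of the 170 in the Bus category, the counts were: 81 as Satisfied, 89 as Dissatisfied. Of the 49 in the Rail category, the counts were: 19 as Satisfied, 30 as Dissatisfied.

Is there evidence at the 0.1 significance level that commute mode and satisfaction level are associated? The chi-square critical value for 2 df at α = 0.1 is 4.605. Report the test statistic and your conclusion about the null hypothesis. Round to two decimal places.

Row totals: 126, 170, 49. Column totals: 134, 211. Grand total N = 345.
Expected counts (row total × column total / N):
  Car, Satisfied: 126×134/345 = 48.939
  Car, Dissatisfied: 126×211/345 = 77.061
  Bus, Satisfied: 170×134/345 = 66.029
  Bus, Dissatisfied: 170×211/345 = 103.971
  Rail, Satisfied: 49×134/345 = 19.032
  Rail, Dissatisfied: 49×211/345 = 29.968
Contributions (O − E)²/E:
  (34 − 48.939)²/48.939 = 4.5602
  (92 − 77.061)²/77.061 = 2.8961
  (81 − 66.029)²/66.029 = 3.3944
  (89 − 103.971)²/103.971 = 2.1557
  (19 − 19.032)²/19.032 = 0.0001
  (30 − 29.968)²/29.968 = 0.0000
χ² = 4.5602 + 2.8961 + 3.3944 + 2.1557 + 0.0001 + 0.0000 = 13.01
df = (3−1)(2−1) = 2. Since 13.01 > 4.605, reject the null hypothesis of independence at α = 0.1.

13.01; reject H₀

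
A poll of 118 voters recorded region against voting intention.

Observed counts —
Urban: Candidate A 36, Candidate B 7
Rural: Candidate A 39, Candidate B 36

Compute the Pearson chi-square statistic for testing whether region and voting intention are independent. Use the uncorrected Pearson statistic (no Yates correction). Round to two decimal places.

Row totals: 43, 75. Column totals: 75, 43. Grand total N = 118.
Expected counts (row total × column total / N):
  Urban, Candidate A: 43×75/118 = 27.331
  Urban, Candidate B: 43×43/118 = 15.669
  Rural, Candidate A: 75×75/118 = 47.669
  Rural, Candidate B: 75×43/118 = 27.331
Contributions (O − E)²/E:
  (36 − 27.331)²/27.331 = 2.7497
  (7 − 15.669)²/15.669 = 4.7962
  (39 − 47.669)²/47.669 = 1.5765
  (36 − 27.331)²/27.331 = 2.7497
χ² = 2.7497 + 4.7962 + 1.5765 + 2.7497 = 11.87

11.87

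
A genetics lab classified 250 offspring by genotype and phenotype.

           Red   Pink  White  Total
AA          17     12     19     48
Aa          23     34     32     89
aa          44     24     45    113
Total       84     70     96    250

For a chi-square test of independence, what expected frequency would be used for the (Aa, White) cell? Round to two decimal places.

Row total (Aa) = 89; column total (White) = 96; grand total N = 250.
Expected count = (row total × column total) / N = 89 × 96 / 250 = 34.18.

34.18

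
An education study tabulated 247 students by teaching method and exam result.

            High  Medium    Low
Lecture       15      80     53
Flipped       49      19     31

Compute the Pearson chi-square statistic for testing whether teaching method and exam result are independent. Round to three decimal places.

53.807

Row totals: 148, 99. Column totals: 64, 99, 84. Grand total N = 247.
Expected counts (row total × column total / N):
  Lecture, High: 148×64/247 = 38.3482
  Lecture, Medium: 148×99/247 = 59.3198
  Lecture, Low: 148×84/247 = 50.3320
  Flipped, High: 99×64/247 = 25.6518
  Flipped, Medium: 99×99/247 = 39.6802
  Flipped, Low: 99×84/247 = 33.6680
Contributions (O − E)²/E:
  (15 − 38.3482)²/38.3482 = 14.2155
  (80 − 59.3198)²/59.3198 = 7.2096
  (53 − 50.3320)²/50.3320 = 0.1414
  (49 − 25.6518)²/25.6518 = 21.2515
  (19 − 39.6802)²/39.6802 = 10.7779
  (31 − 33.6680)²/33.6680 = 0.2114
χ² = 14.2155 + 7.2096 + 0.1414 + 21.2515 + 10.7779 + 0.2114 = 53.807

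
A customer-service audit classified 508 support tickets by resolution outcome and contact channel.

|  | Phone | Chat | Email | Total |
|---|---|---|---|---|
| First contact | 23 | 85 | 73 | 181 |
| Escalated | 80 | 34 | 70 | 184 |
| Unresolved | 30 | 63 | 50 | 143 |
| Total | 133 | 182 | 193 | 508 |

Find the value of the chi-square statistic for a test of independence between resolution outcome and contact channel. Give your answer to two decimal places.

Grand total N = 508.
Expected counts (row total × column total / N):
  First contact, Phone: 181×133/508 = 47.388
  First contact, Chat: 181×182/508 = 64.846
  First contact, Email: 181×193/508 = 68.766
  Escalated, Phone: 184×133/508 = 48.173
  Escalated, Chat: 184×182/508 = 65.921
  Escalated, Email: 184×193/508 = 69.906
  Unresolved, Phone: 143×133/508 = 37.439
  Unresolved, Chat: 143×182/508 = 51.232
  Unresolved, Email: 143×193/508 = 54.329
Contributions (O − E)²/E:
  (23 − 47.388)²/47.388 = 12.5512
  (85 − 64.846)²/64.846 = 6.2638
  (73 − 68.766)²/68.766 = 0.2607
  (80 − 48.173)²/48.173 = 21.0275
  (34 − 65.921)²/65.921 = 15.4571
  (70 − 69.906)²/69.906 = 0.0001
  (30 − 37.439)²/37.439 = 1.4781
  (63 − 51.232)²/51.232 = 2.7031
  (50 − 54.329)²/54.329 = 0.3449
χ² = 12.5512 + 6.2638 + 0.2607 + 21.0275 + 15.4571 + 0.0001 + 1.4781 + 2.7031 + 0.3449 = 60.09

60.09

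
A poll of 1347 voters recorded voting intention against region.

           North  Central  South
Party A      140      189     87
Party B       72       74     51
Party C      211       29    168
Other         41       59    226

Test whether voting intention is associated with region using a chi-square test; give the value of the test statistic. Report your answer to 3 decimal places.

334.347

Row totals: 416, 197, 408, 326. Column totals: 464, 351, 532. Grand total N = 1347.
Expected counts (row total × column total / N):
  Party A, North: 416×464/1347 = 143.2992
  Party A, Central: 416×351/1347 = 108.4009
  Party A, South: 416×532/1347 = 164.2999
  Party B, North: 197×464/1347 = 67.8604
  Party B, Central: 197×351/1347 = 51.3341
  Party B, South: 197×532/1347 = 77.8055
  Party C, North: 408×464/1347 = 140.5434
  Party C, Central: 408×351/1347 = 106.3163
  Party C, South: 408×532/1347 = 161.1403
  Other, North: 326×464/1347 = 112.2970
  Other, Central: 326×351/1347 = 84.9488
  Other, South: 326×532/1347 = 128.7543
Contributions (O − E)²/E:
  (140 − 143.2992)²/143.2992 = 0.0760
  (189 − 108.4009)²/108.4009 = 59.9277
  (87 − 164.2999)²/164.2999 = 36.3681
  (72 − 67.8604)²/67.8604 = 0.2525
  (74 − 51.3341)²/51.3341 = 10.0078
  (51 − 77.8055)²/77.8055 = 9.2350
  (211 − 140.5434)²/140.5434 = 35.3210
  (29 − 106.3163)²/106.3163 = 56.2267
  (168 − 161.1403)²/161.1403 = 0.2920
  (41 − 112.2970)²/112.2970 = 45.2662
  (59 − 84.9488)²/84.9488 = 7.9264
  (226 − 128.7543)²/128.7543 = 73.4478
χ² = 0.0760 + 59.9277 + 36.3681 + 0.2525 + 10.0078 + 9.2350 + 35.3210 + 56.2267 + 0.2920 + 45.2662 + 7.9264 + 73.4478 = 334.347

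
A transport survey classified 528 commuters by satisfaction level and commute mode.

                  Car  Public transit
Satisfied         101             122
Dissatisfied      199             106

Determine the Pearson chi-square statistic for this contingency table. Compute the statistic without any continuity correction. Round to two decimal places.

Row totals: 223, 305. Column totals: 300, 228. Grand total N = 528.
Expected counts (row total × column total / N):
  Satisfied, Car: 223×300/528 = 126.705
  Satisfied, Public transit: 223×228/528 = 96.295
  Dissatisfied, Car: 305×300/528 = 173.295
  Dissatisfied, Public transit: 305×228/528 = 131.705
Contributions (O − E)²/E:
  (101 − 126.705)²/126.705 = 5.2148
  (122 − 96.295)²/96.295 = 6.8617
  (199 − 173.295)²/173.295 = 3.8128
  (106 − 131.705)²/131.705 = 5.0169
χ² = 5.2148 + 6.8617 + 3.8128 + 5.0169 = 20.91

20.91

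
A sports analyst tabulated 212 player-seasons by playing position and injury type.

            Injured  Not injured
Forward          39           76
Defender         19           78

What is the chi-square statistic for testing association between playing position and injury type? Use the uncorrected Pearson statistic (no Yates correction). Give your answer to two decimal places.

5.43

Row totals: 115, 97. Column totals: 58, 154. Grand total N = 212.
Expected counts (row total × column total / N):
  Forward, Injured: 115×58/212 = 31.462
  Forward, Not injured: 115×154/212 = 83.538
  Defender, Injured: 97×58/212 = 26.538
  Defender, Not injured: 97×154/212 = 70.462
Contributions (O − E)²/E:
  (39 − 31.462)²/31.462 = 1.8060
  (76 − 83.538)²/83.538 = 0.6802
  (19 − 26.538)²/26.538 = 2.1411
  (78 − 70.462)²/70.462 = 0.8064
χ² = 1.8060 + 0.6802 + 2.1411 + 0.8064 = 5.43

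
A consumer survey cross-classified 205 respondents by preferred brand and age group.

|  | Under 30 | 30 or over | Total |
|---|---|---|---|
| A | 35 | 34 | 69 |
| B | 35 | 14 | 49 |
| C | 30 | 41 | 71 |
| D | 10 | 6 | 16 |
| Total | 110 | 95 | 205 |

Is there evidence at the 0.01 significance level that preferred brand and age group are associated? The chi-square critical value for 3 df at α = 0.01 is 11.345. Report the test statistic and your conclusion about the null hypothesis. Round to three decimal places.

10.678; fail to reject H₀

Grand total N = 205.
Expected counts (row total × column total / N):
  A, Under 30: 69×110/205 = 37.0244
  A, 30 or over: 69×95/205 = 31.9756
  B, Under 30: 49×110/205 = 26.2927
  B, 30 or over: 49×95/205 = 22.7073
  C, Under 30: 71×110/205 = 38.0976
  C, 30 or over: 71×95/205 = 32.9024
  D, Under 30: 16×110/205 = 8.5854
  D, 30 or over: 16×95/205 = 7.4146
Contributions (O − E)²/E:
  (35 − 37.0244)²/37.0244 = 0.1107
  (34 − 31.9756)²/31.9756 = 0.1282
  (35 − 26.2927)²/26.2927 = 2.8836
  (14 − 22.7073)²/22.7073 = 3.3389
  (30 − 38.0976)²/38.0976 = 1.7211
  (41 − 32.9024)²/32.9024 = 1.9929
  (10 − 8.5854)²/8.5854 = 0.2331
  (6 − 7.4146)²/7.4146 = 0.2699
χ² = 0.1107 + 0.1282 + 2.8836 + 3.3389 + 1.7211 + 1.9929 + 0.2331 + 0.2699 = 10.678
df = (4−1)(2−1) = 3. Since 10.678 < 11.345, fail to reject the null hypothesis of independence at α = 0.01.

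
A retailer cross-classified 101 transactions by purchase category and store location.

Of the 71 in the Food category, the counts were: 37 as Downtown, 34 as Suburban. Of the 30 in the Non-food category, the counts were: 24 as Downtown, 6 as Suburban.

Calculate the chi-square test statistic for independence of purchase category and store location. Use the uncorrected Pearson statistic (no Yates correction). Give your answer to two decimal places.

6.86

Row totals: 71, 30. Column totals: 61, 40. Grand total N = 101.
Expected counts (row total × column total / N):
  Food, Downtown: 71×61/101 = 42.881
  Food, Suburban: 71×40/101 = 28.119
  Non-food, Downtown: 30×61/101 = 18.119
  Non-food, Suburban: 30×40/101 = 11.881
Contributions (O − E)²/E:
  (37 − 42.881)²/42.881 = 0.8066
  (34 − 28.119)²/28.119 = 1.2300
  (24 − 18.119)²/18.119 = 1.9088
  (6 − 11.881)²/11.881 = 2.9110
χ² = 0.8066 + 1.2300 + 1.9088 + 2.9110 = 6.86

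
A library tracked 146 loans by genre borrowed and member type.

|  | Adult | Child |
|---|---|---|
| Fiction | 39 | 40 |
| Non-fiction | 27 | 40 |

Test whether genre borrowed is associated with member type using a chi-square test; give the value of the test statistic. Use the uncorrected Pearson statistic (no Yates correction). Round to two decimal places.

1.20

Row totals: 79, 67. Column totals: 66, 80. Grand total N = 146.
Expected counts (row total × column total / N):
  Fiction, Adult: 79×66/146 = 35.712
  Fiction, Child: 79×80/146 = 43.288
  Non-fiction, Adult: 67×66/146 = 30.288
  Non-fiction, Child: 67×80/146 = 36.712
Contributions (O − E)²/E:
  (39 − 35.712)²/35.712 = 0.3027
  (40 − 43.288)²/43.288 = 0.2497
  (27 − 30.288)²/30.288 = 0.3569
  (40 − 36.712)²/36.712 = 0.2945
χ² = 0.3027 + 0.2497 + 0.3569 + 0.2945 = 1.20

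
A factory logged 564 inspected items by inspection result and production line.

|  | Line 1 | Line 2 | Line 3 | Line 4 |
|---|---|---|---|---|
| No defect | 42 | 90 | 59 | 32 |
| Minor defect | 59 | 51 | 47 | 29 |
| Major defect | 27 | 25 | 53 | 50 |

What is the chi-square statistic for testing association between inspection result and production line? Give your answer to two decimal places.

Row totals: 223, 186, 155. Column totals: 128, 166, 159, 111. Grand total N = 564.
Expected counts (row total × column total / N):
  No defect, Line 1: 223×128/564 = 50.610
  No defect, Line 2: 223×166/564 = 65.635
  No defect, Line 3: 223×159/564 = 62.867
  No defect, Line 4: 223×111/564 = 43.888
  Minor defect, Line 1: 186×128/564 = 42.213
  Minor defect, Line 2: 186×166/564 = 54.745
  Minor defect, Line 3: 186×159/564 = 52.436
  Minor defect, Line 4: 186×111/564 = 36.606
  Major defect, Line 1: 155×128/564 = 35.177
  Major defect, Line 2: 155×166/564 = 45.621
  Major defect, Line 3: 155×159/564 = 43.697
  Major defect, Line 4: 155×111/564 = 30.505
Contributions (O − E)²/E:
  (42 − 50.610)²/50.610 = 1.4648
  (90 − 65.635)²/65.635 = 9.0448
  (59 − 62.867)²/62.867 = 0.2379
  (32 − 43.888)²/43.888 = 3.2201
  (59 − 42.213)²/42.213 = 6.6757
  (51 − 54.745)²/54.745 = 0.2562
  (47 − 52.436)²/52.436 = 0.5635
  (29 − 36.606)²/36.606 = 1.5804
  (27 − 35.177)²/35.177 = 1.9008
  (25 − 45.621)²/45.621 = 9.3208
  (53 − 43.697)²/43.697 = 1.9806
  (50 − 30.505)²/30.505 = 12.4588
χ² = 1.4648 + 9.0448 + 0.2379 + 3.2201 + 6.6757 + 0.2562 + 0.5635 + 1.5804 + 1.9008 + 9.3208 + 1.9806 + 12.4588 = 48.70

48.70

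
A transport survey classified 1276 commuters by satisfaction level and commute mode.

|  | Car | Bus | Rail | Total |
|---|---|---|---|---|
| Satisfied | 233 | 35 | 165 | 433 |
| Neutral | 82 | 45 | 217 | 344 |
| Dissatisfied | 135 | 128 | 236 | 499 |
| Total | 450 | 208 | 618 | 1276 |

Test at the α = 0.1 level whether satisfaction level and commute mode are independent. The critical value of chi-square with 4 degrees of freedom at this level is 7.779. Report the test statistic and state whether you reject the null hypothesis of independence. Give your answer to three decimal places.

136.304; reject H₀

Grand total N = 1276.
Expected counts (row total × column total / N):
  Satisfied, Car: 433×450/1276 = 152.7038
  Satisfied, Bus: 433×208/1276 = 70.5831
  Satisfied, Rail: 433×618/1276 = 209.7132
  Neutral, Car: 344×450/1276 = 121.3166
  Neutral, Bus: 344×208/1276 = 56.0752
  Neutral, Rail: 344×618/1276 = 166.6082
  Dissatisfied, Car: 499×450/1276 = 175.9796
  Dissatisfied, Bus: 499×208/1276 = 81.3417
  Dissatisfied, Rail: 499×618/1276 = 241.6787
Contributions (O − E)²/E:
  (233 − 152.7038)²/152.7038 = 42.2221
  (35 − 70.5831)²/70.5831 = 17.9385
  (165 − 209.7132)²/209.7132 = 9.5334
  (82 − 121.3166)²/121.3166 = 12.7418
  (45 − 56.0752)²/56.0752 = 2.1874
  (217 − 166.6082)²/166.6082 = 15.2413
  (135 − 175.9796)²/175.9796 = 9.5427
  (128 − 81.3417)²/81.3417 = 26.7636
  (236 − 241.6787)²/241.6787 = 0.1334
χ² = 42.2221 + 17.9385 + 9.5334 + 12.7418 + 2.1874 + 15.2413 + 9.5427 + 26.7636 + 0.1334 = 136.304
df = (3−1)(3−1) = 4. Since 136.304 > 7.779, reject the null hypothesis of independence at α = 0.1.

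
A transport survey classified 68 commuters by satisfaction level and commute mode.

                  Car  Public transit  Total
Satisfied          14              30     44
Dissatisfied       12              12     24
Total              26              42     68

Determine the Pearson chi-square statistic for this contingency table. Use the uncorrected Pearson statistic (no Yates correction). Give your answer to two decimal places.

2.17

Grand total N = 68.
Expected counts (row total × column total / N):
  Satisfied, Car: 44×26/68 = 16.824
  Satisfied, Public transit: 44×42/68 = 27.176
  Dissatisfied, Car: 24×26/68 = 9.176
  Dissatisfied, Public transit: 24×42/68 = 14.824
Contributions (O − E)²/E:
  (14 − 16.824)²/16.824 = 0.4740
  (30 − 27.176)²/27.176 = 0.2935
  (12 − 9.176)²/9.176 = 0.8691
  (12 − 14.824)²/14.824 = 0.5380
χ² = 0.4740 + 0.2935 + 0.8691 + 0.5380 = 2.17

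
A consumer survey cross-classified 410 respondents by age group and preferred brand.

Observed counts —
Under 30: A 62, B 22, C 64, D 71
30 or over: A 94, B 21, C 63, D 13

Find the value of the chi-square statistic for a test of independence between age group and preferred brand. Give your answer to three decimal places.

44.940

Row totals: 219, 191. Column totals: 156, 43, 127, 84. Grand total N = 410.
Expected counts (row total × column total / N):
  Under 30, A: 219×156/410 = 83.3268
  Under 30, B: 219×43/410 = 22.9683
  Under 30, C: 219×127/410 = 67.8366
  Under 30, D: 219×84/410 = 44.8683
  30 or over, A: 191×156/410 = 72.6732
  30 or over, B: 191×43/410 = 20.0317
  30 or over, C: 191×127/410 = 59.1634
  30 or over, D: 191×84/410 = 39.1317
Contributions (O − E)²/E:
  (62 − 83.3268)²/83.3268 = 5.4584
  (22 − 22.9683)²/22.9683 = 0.0408
  (64 − 67.8366)²/67.8366 = 0.2170
  (71 − 44.8683)²/44.8683 = 15.2193
  (94 − 72.6732)²/72.6732 = 6.2586
  (21 − 20.0317)²/20.0317 = 0.0468
  (63 − 59.1634)²/59.1634 = 0.2488
  (13 − 39.1317)²/39.1317 = 17.4504
χ² = 5.4584 + 0.0408 + 0.2170 + 15.2193 + 6.2586 + 0.0468 + 0.2488 + 17.4504 = 44.940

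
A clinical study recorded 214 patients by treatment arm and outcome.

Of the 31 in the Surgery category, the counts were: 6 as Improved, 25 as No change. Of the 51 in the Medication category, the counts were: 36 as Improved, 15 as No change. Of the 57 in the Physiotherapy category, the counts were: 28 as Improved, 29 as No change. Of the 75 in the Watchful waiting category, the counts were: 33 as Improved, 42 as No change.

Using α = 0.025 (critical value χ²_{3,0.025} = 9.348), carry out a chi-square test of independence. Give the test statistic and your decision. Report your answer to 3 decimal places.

Row totals: 31, 51, 57, 75. Column totals: 103, 111. Grand total N = 214.
Expected counts (row total × column total / N):
  Surgery, Improved: 31×103/214 = 14.9206
  Surgery, No change: 31×111/214 = 16.0794
  Medication, Improved: 51×103/214 = 24.5467
  Medication, No change: 51×111/214 = 26.4533
  Physiotherapy, Improved: 57×103/214 = 27.4346
  Physiotherapy, No change: 57×111/214 = 29.5654
  Watchful waiting, Improved: 75×103/214 = 36.0981
  Watchful waiting, No change: 75×111/214 = 38.9019
Contributions (O − E)²/E:
  (6 − 14.9206)²/14.9206 = 5.3334
  (25 − 16.0794)²/16.0794 = 4.9490
  (36 − 24.5467)²/24.5467 = 5.3440
  (15 − 26.4533)²/26.4533 = 4.9589
  (28 − 27.4346)²/27.4346 = 0.0117
  (29 − 29.5654)²/29.5654 = 0.0108
  (33 − 36.0981)²/36.0981 = 0.2659
  (42 − 38.9019)²/38.9019 = 0.2467
χ² = 5.3334 + 4.9490 + 5.3440 + 4.9589 + 0.0117 + 0.0108 + 0.2659 + 0.2467 = 21.120
df = (4−1)(2−1) = 3. Since 21.120 > 9.348, reject the null hypothesis of independence at α = 0.025.

21.120; reject H₀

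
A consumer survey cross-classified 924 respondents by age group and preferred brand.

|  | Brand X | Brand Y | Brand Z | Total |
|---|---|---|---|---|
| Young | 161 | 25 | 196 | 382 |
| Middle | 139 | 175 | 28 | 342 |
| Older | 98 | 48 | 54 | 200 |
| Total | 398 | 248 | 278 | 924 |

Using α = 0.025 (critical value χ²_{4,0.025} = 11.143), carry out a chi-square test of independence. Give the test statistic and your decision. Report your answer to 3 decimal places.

249.160; reject H₀

Grand total N = 924.
Expected counts (row total × column total / N):
  Young, Brand X: 382×398/924 = 164.5411
  Young, Brand Y: 382×248/924 = 102.5281
  Young, Brand Z: 382×278/924 = 114.9307
  Middle, Brand X: 342×398/924 = 147.3117
  Middle, Brand Y: 342×248/924 = 91.7922
  Middle, Brand Z: 342×278/924 = 102.8961
  Older, Brand X: 200×398/924 = 86.1472
  Older, Brand Y: 200×248/924 = 53.6797
  Older, Brand Z: 200×278/924 = 60.1732
Contributions (O − E)²/E:
  (161 − 164.5411)²/164.5411 = 0.0762
  (25 − 102.5281)²/102.5281 = 58.6240
  (196 − 114.9307)²/114.9307 = 57.1843
  (139 − 147.3117)²/147.3117 = 0.4690
  (175 − 91.7922)²/91.7922 = 75.4262
  (28 − 102.8961)²/102.8961 = 54.5154
  (98 − 86.1472)²/86.1472 = 1.6308
  (48 − 53.6797)²/53.6797 = 0.6010
  (54 − 60.1732)²/60.1732 = 0.6333
χ² = 0.0762 + 58.6240 + 57.1843 + 0.4690 + 75.4262 + 54.5154 + 1.6308 + 0.6010 + 0.6333 = 249.160
df = (3−1)(3−1) = 4. Since 249.160 > 11.143, reject the null hypothesis of independence at α = 0.025.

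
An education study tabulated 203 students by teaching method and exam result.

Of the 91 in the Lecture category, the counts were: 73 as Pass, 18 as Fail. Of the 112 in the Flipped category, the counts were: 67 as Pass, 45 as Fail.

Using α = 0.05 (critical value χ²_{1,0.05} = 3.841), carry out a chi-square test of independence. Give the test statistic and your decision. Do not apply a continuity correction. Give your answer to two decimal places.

Row totals: 91, 112. Column totals: 140, 63. Grand total N = 203.
Expected counts (row total × column total / N):
  Lecture, Pass: 91×140/203 = 62.759
  Lecture, Fail: 91×63/203 = 28.241
  Flipped, Pass: 112×140/203 = 77.241
  Flipped, Fail: 112×63/203 = 34.759
Contributions (O − E)²/E:
  (73 − 62.759)²/62.759 = 1.6711
  (18 − 28.241)²/28.241 = 3.7137
  (67 − 77.241)²/77.241 = 1.3578
  (45 − 34.759)²/34.759 = 3.0173
χ² = 1.6711 + 3.7137 + 1.3578 + 3.0173 = 9.76
df = (2−1)(2−1) = 1. Since 9.76 > 3.841, reject the null hypothesis of independence at α = 0.05.

9.76; reject H₀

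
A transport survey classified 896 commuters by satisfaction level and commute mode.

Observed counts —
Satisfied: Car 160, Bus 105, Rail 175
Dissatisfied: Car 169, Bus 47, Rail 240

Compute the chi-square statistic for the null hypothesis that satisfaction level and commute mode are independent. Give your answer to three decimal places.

Row totals: 440, 456. Column totals: 329, 152, 415. Grand total N = 896.
Expected counts (row total × column total / N):
  Satisfied, Car: 440×329/896 = 161.5625
  Satisfied, Bus: 440×152/896 = 74.6429
  Satisfied, Rail: 440×415/896 = 203.7946
  Dissatisfied, Car: 456×329/896 = 167.4375
  Dissatisfied, Bus: 456×152/896 = 77.3571
  Dissatisfied, Rail: 456×415/896 = 211.2054
Contributions (O − E)²/E:
  (160 − 161.5625)²/161.5625 = 0.0151
  (105 − 74.6429)²/74.6429 = 12.3462
  (175 − 203.7946)²/203.7946 = 4.0685
  (169 − 167.4375)²/167.4375 = 0.0146
  (47 − 77.3571)²/77.3571 = 11.9130
  (240 − 211.2054)²/211.2054 = 3.9257
χ² = 0.0151 + 12.3462 + 4.0685 + 0.0146 + 11.9130 + 3.9257 = 32.283

32.283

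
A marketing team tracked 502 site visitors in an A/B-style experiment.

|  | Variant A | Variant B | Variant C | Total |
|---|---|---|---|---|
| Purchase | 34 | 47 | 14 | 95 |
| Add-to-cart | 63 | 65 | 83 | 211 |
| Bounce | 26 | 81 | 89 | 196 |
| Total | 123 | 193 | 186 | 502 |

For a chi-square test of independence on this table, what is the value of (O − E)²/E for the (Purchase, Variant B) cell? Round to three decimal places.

3.005

Row total (Purchase) = 95; column total (Variant B) = 193; N = 502.
Expected count E = 95 × 193 / 502 = 36.5239.
Contribution = (O − E)²/E = (47 − 36.5239)² / 36.5239 = 3.005.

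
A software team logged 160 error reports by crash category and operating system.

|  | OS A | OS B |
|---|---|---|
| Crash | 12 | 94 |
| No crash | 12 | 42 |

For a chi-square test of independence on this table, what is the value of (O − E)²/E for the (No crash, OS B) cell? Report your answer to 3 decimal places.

Row total (No crash) = 54; column total (OS B) = 136; N = 160.
Expected count E = 54 × 136 / 160 = 45.9000.
Contribution = (O − E)²/E = (42 − 45.9000)² / 45.9000 = 0.331.

0.331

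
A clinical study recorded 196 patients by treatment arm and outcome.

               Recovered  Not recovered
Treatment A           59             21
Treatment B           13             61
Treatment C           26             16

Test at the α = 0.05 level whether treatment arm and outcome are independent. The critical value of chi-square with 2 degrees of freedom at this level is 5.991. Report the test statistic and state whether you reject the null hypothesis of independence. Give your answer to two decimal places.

Row totals: 80, 74, 42. Column totals: 98, 98. Grand total N = 196.
Expected counts (row total × column total / N):
  Treatment A, Recovered: 80×98/196 = 40.000
  Treatment A, Not recovered: 80×98/196 = 40.000
  Treatment B, Recovered: 74×98/196 = 37.000
  Treatment B, Not recovered: 74×98/196 = 37.000
  Treatment C, Recovered: 42×98/196 = 21.000
  Treatment C, Not recovered: 42×98/196 = 21.000
Contributions (O − E)²/E:
  (59 − 40.000)²/40.000 = 9.0250
  (21 − 40.000)²/40.000 = 9.0250
  (13 − 37.000)²/37.000 = 15.5676
  (61 − 37.000)²/37.000 = 15.5676
  (26 − 21.000)²/21.000 = 1.1905
  (16 − 21.000)²/21.000 = 1.1905
χ² = 9.0250 + 9.0250 + 15.5676 + 15.5676 + 1.1905 + 1.1905 = 51.57
df = (3−1)(2−1) = 2. Since 51.57 > 5.991, reject the null hypothesis of independence at α = 0.05.

51.57; reject H₀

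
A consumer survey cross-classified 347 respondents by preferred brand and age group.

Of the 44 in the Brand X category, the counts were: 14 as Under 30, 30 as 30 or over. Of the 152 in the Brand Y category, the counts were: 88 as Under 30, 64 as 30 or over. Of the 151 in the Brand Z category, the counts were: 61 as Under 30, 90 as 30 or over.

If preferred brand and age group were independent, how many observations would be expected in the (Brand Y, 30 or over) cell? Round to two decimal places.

Row total (Brand Y) = 152; column total (30 or over) = 184; grand total N = 347.
Expected count = (row total × column total) / N = 152 × 184 / 347 = 80.60.

80.60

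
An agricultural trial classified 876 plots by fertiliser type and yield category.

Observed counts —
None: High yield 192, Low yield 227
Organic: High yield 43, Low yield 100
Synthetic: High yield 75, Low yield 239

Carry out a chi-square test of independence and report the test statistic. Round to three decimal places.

39.894

Row totals: 419, 143, 314. Column totals: 310, 566. Grand total N = 876.
Expected counts (row total × column total / N):
  None, High yield: 419×310/876 = 148.2763
  None, Low yield: 419×566/876 = 270.7237
  Organic, High yield: 143×310/876 = 50.6050
  Organic, Low yield: 143×566/876 = 92.3950
  Synthetic, High yield: 314×310/876 = 111.1187
  Synthetic, Low yield: 314×566/876 = 202.8813
Contributions (O − E)²/E:
  (192 − 148.2763)²/148.2763 = 12.8932
  (227 − 270.7237)²/270.7237 = 7.0617
  (43 − 50.6050)²/50.6050 = 1.1429
  (100 − 92.3950)²/92.3950 = 0.6260
  (75 − 111.1187)²/111.1187 = 11.7402
  (239 − 202.8813)²/202.8813 = 6.4302
χ² = 12.8932 + 7.0617 + 1.1429 + 0.6260 + 11.7402 + 6.4302 = 39.894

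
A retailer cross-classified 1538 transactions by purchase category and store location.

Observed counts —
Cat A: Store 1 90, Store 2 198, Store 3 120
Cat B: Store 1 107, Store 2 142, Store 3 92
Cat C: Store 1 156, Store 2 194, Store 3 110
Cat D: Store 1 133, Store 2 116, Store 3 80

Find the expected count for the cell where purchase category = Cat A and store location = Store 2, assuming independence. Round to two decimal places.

Row total (Cat A) = 408; column total (Store 2) = 650; grand total N = 1538.
Expected count = (row total × column total) / N = 408 × 650 / 1538 = 172.43.

172.43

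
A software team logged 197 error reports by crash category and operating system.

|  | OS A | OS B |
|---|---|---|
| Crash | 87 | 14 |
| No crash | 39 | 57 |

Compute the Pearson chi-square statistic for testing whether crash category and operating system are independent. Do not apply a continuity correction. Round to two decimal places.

Row totals: 101, 96. Column totals: 126, 71. Grand total N = 197.
Expected counts (row total × column total / N):
  Crash, OS A: 101×126/197 = 64.599
  Crash, OS B: 101×71/197 = 36.401
  No crash, OS A: 96×126/197 = 61.401
  No crash, OS B: 96×71/197 = 34.599
Contributions (O − E)²/E:
  (87 − 64.599)²/64.599 = 7.7680
  (14 − 36.401)²/36.401 = 13.7855
  (39 − 61.401)²/61.401 = 8.1726
  (57 − 34.599)²/34.599 = 14.5034
χ² = 7.7680 + 13.7855 + 8.1726 + 14.5034 = 44.23

44.23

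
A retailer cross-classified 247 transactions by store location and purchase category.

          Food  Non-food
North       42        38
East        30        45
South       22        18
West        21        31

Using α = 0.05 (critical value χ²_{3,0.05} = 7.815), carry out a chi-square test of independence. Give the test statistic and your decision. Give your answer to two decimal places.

4.37; fail to reject H₀

Row totals: 80, 75, 40, 52. Column totals: 115, 132. Grand total N = 247.
Expected counts (row total × column total / N):
  North, Food: 80×115/247 = 37.247
  North, Non-food: 80×132/247 = 42.753
  East, Food: 75×115/247 = 34.919
  East, Non-food: 75×132/247 = 40.081
  South, Food: 40×115/247 = 18.623
  South, Non-food: 40×132/247 = 21.377
  West, Food: 52×115/247 = 24.211
  West, Non-food: 52×132/247 = 27.789
Contributions (O − E)²/E:
  (42 − 37.247)²/37.247 = 0.6065
  (38 − 42.753)²/42.753 = 0.5284
  (30 − 34.919)²/34.919 = 0.6929
  (45 − 40.081)²/40.081 = 0.6037
  (22 − 18.623)²/18.623 = 0.6124
  (18 − 21.377)²/21.377 = 0.5335
  (21 − 24.211)²/24.211 = 0.4259
  (31 − 27.789)²/27.789 = 0.3710
χ² = 0.6065 + 0.5284 + 0.6929 + 0.6037 + 0.6124 + 0.5335 + 0.4259 + 0.3710 = 4.37
df = (4−1)(2−1) = 3. Since 4.37 < 7.815, fail to reject the null hypothesis of independence at α = 0.05.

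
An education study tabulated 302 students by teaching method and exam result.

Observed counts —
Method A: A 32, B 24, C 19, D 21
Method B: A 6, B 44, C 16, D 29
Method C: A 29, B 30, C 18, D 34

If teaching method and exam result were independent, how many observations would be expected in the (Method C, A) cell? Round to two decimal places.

24.63

Row total (Method C) = 111; column total (A) = 67; grand total N = 302.
Expected count = (row total × column total) / N = 111 × 67 / 302 = 24.63.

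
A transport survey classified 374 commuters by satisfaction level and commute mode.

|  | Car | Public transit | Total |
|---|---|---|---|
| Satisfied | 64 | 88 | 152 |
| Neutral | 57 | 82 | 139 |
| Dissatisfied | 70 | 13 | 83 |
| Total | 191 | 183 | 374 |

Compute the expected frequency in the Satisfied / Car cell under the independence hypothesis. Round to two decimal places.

Row total (Satisfied) = 152; column total (Car) = 191; grand total N = 374.
Expected count = (row total × column total) / N = 152 × 191 / 374 = 77.63.

77.63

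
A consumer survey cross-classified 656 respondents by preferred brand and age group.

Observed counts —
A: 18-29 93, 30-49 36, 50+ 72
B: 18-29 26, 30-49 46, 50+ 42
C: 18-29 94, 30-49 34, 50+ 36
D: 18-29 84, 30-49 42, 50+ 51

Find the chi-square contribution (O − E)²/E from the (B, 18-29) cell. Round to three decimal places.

Row total (B) = 114; column total (18-29) = 297; N = 656.
Expected count E = 114 × 297 / 656 = 51.6128.
Contribution = (O − E)²/E = (26 − 51.6128)² / 51.6128 = 12.710.

12.710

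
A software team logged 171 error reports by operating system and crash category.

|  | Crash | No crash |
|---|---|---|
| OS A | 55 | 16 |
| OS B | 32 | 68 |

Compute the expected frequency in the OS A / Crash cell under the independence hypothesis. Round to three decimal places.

Row total (OS A) = 71; column total (Crash) = 87; grand total N = 171.
Expected count = (row total × column total) / N = 71 × 87 / 171 = 36.123.

36.123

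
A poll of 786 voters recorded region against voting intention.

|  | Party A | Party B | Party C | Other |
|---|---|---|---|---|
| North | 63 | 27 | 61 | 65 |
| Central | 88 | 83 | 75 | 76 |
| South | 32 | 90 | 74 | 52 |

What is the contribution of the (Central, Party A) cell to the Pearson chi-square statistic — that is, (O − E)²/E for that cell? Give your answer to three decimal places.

Row total (Central) = 322; column total (Party A) = 183; N = 786.
Expected count E = 322 × 183 / 786 = 74.9695.
Contribution = (O − E)²/E = (88 − 74.9695)² / 74.9695 = 2.265.

2.265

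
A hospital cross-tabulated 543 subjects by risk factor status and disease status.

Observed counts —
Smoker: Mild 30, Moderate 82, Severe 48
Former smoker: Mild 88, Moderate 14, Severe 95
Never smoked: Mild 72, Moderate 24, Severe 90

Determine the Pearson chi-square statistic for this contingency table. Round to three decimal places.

115.560

Row totals: 160, 197, 186. Column totals: 190, 120, 233. Grand total N = 543.
Expected counts (row total × column total / N):
  Smoker, Mild: 160×190/543 = 55.9853
  Smoker, Moderate: 160×120/543 = 35.3591
  Smoker, Severe: 160×233/543 = 68.6556
  Former smoker, Mild: 197×190/543 = 68.9319
  Former smoker, Moderate: 197×120/543 = 43.5359
  Former smoker, Severe: 197×233/543 = 84.5322
  Never smoked, Mild: 186×190/543 = 65.0829
  Never smoked, Moderate: 186×120/543 = 41.1050
  Never smoked, Severe: 186×233/543 = 79.8122
Contributions (O − E)²/E:
  (30 − 55.9853)²/55.9853 = 12.0609
  (82 − 35.3591)²/35.3591 = 61.5223
  (48 − 68.6556)²/68.6556 = 6.2144
  (88 − 68.9319)²/68.9319 = 5.2747
  (14 − 43.5359)²/43.5359 = 20.0379
  (95 − 84.5322)²/84.5322 = 1.2962
  (72 − 65.0829)²/65.0829 = 0.7352
  (24 − 41.1050)²/41.1050 = 7.1179
  (90 − 79.8122)²/79.8122 = 1.3004
χ² = 12.0609 + 61.5223 + 6.2144 + 5.2747 + 20.0379 + 1.2962 + 0.7352 + 7.1179 + 1.3004 = 115.560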